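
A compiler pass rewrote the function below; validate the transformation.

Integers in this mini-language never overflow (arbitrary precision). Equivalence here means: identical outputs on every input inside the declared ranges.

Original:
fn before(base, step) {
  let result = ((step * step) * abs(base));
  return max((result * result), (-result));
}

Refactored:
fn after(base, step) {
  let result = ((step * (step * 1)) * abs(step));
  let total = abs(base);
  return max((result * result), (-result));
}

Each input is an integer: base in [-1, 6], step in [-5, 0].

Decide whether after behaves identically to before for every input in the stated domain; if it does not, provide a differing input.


Not equivalent: base=-1, step=-5 separates them (625 vs 15625).
before: result = 25; return 625
after: result = 125; total = 1; return 15625
verdict: not equivalent; witness: base=-1, step=-5


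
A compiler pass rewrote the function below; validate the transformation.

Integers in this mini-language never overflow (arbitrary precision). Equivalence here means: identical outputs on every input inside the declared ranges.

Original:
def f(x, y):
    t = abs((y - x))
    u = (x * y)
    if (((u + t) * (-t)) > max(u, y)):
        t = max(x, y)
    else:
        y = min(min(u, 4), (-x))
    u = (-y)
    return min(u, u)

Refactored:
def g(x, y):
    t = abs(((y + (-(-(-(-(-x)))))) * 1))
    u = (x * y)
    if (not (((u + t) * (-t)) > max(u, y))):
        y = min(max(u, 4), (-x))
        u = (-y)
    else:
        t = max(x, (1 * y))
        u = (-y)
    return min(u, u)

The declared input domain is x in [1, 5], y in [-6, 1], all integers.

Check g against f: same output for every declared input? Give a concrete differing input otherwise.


On input x=1, y=-6, f returns 6 while g returns 1.
verdict: not equivalent; witness: x=1, y=-6


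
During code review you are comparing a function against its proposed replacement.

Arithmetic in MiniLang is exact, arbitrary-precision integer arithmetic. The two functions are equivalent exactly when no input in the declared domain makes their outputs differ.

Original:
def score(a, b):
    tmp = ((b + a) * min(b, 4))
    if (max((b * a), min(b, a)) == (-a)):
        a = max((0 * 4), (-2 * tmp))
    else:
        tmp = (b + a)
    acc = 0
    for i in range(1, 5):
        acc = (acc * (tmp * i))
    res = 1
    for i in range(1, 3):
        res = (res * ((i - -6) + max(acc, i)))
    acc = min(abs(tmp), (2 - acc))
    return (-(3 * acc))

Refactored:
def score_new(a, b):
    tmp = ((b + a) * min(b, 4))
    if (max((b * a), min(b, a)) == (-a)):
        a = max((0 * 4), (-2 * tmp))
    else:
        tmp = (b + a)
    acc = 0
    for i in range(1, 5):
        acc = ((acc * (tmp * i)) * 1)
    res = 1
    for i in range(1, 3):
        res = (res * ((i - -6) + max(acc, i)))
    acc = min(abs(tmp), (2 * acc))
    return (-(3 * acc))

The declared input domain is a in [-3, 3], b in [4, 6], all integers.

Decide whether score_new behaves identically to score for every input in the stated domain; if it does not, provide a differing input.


Not equivalent: a=-3, b=4 separates them (-3 vs 0).
score: tmp=4, then (max((b * a), min(b, a)) == (-a)) is false, then tmp=1, then acc=0, then (i=1), then acc=0, then (i=2), then acc=0, then (i=3), then acc=0, then (i=4), then acc=0, then res=1, then (i=1), then res=8, then (i=2), then res=80, then acc=1, then returns -3
score_new: tmp=4, then (max((b * a), min(b, a)) == (-a)) is false, then tmp=1, then acc=0, then (i=1), then acc=0, then (i=2), then acc=0, then (i=3), then acc=0, then (i=4), then acc=0, then res=1, then (i=1), then res=8, then (i=2), then res=80, then acc=0, then returns 0
verdict: not equivalent; witness: a=-3, b=4


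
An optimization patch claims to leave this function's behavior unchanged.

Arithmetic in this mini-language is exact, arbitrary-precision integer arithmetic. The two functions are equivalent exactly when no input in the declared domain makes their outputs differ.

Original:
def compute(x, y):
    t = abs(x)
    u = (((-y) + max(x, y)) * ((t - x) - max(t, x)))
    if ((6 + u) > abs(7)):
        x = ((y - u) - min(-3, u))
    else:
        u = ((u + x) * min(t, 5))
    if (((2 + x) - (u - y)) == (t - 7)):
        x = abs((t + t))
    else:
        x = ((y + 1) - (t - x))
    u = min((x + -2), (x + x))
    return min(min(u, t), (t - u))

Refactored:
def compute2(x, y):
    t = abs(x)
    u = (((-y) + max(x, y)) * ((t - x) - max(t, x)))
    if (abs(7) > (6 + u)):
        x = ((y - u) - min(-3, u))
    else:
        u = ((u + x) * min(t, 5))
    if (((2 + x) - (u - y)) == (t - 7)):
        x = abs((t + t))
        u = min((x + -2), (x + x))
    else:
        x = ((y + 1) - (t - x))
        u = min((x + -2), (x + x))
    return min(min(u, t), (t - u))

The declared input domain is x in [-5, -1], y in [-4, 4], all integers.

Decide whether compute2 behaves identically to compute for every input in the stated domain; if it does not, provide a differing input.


Consider the input x=-5, y=-4.
compute: t = 5; u = 0; ((6 + u) > abs(7)) -> false; u = -25; (((2 + x) - (u - y)) == (t - 7)) -> false; x = -13; u = -26; return -26
compute2: t = 5; u = 0; (abs(7) > (6 + u)) -> true; x = -1; (((2 + x) - (u - y)) == (t - 7)) -> false; x = -9; u = -18; return -18
-26 != -18, so the rewrite changes behavior.
verdict: not equivalent; witness: x=-5, y=-4


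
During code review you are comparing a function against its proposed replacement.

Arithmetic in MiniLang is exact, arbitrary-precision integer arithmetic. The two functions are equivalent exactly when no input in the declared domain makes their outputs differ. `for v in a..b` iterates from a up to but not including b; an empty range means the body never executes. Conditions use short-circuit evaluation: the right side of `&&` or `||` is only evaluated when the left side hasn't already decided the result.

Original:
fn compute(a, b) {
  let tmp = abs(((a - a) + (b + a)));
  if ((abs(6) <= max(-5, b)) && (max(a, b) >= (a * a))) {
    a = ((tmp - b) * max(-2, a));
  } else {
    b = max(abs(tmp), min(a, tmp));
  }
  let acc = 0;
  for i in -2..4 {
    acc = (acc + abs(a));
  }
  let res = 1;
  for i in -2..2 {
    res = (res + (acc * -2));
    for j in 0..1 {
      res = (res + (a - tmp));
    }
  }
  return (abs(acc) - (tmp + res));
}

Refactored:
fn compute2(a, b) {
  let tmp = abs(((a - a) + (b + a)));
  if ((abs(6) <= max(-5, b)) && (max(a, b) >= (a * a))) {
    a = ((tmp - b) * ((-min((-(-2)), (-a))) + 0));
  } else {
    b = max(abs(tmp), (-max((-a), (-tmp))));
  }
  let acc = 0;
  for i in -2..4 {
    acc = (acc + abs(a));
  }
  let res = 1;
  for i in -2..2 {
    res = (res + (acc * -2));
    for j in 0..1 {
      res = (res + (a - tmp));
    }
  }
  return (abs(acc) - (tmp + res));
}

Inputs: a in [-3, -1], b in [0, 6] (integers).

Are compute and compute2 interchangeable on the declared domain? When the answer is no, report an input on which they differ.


Equivalent — the differences include arithmetic usage differs, and constant usage differs, yet no declared input distinguishes the two.
As a probe, take a=-3, b=0: compute runs tmp becomes 3; next ((abs(6) <= max(-5, b)) && (max(a, b) >= (a * a))) evaluates to false; next b becomes 3; next acc becomes 0; next at i=-2:; next acc becomes 3; next at i=-1:; next acc becomes 6; next at i=0:; next acc becomes 9; next at i=1:; next acc becomes 12; next at i=2:; next acc becomes 15; next at i=3:; next acc becomes 18; next res becomes 1; next at i=-2:; next res becomes -35; next at j=0:; next res becomes -41; next at i=-1:; next res becomes -77; next at j=0:; next res becomes -83; next at i=0:; next res becomes -119; next at j=0:; next res becomes -125; next at i=1:; next res becomes -161; next at j=0:; next res becomes -167; next final value 182; compute2 runs tmp becomes 3; next ((abs(6) <= max(-5, b)) && (max(a, b) >= (a * a))) evaluates to false; next b becomes 3; next acc becomes 0; next at i=-2:; next acc becomes 3; next at i=-1:; next acc becomes 6; next at i=0:; next acc becomes 9; next at i=1:; next acc becomes 12; next at i=2:; next acc becomes 15; next at i=3:; next acc becomes 18; next res becomes 1; next at i=-2:; next res becomes -35; next at j=0:; next res becomes -41; next at i=-1:; next res becomes -77; next at j=0:; next res becomes -83; next at i=0:; next res becomes -119; next at j=0:; next res becomes -125; next at i=1:; next res becomes -161; next at j=0:; next res becomes -167; next final value 182; both end at 182.
Every one of the 21 inputs gives matching results.
verdict: equivalent


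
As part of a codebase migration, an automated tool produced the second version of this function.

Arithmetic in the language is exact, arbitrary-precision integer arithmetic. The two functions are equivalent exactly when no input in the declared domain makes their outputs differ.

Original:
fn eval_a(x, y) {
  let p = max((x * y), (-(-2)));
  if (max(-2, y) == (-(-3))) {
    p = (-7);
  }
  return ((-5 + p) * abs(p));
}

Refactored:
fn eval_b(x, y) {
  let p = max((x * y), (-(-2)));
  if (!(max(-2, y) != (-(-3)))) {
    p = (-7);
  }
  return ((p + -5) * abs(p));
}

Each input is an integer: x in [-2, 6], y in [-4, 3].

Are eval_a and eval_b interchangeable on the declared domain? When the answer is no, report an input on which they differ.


The two are interchangeable: comparison usage differs; boolean connective usage differs, and every declared input agrees.
Spot check at x=3, y=-3 — eval_a: p=2, then (max(-2, y) == (-(-3))) is false, then returns -6. eval_b: p=2, then (!(max(-2, y) != (-(-3)))) is false, then returns -6. Both give -6.
An exhaustive pass over the 72 declared inputs shows identical outputs.
verdict: equivalent


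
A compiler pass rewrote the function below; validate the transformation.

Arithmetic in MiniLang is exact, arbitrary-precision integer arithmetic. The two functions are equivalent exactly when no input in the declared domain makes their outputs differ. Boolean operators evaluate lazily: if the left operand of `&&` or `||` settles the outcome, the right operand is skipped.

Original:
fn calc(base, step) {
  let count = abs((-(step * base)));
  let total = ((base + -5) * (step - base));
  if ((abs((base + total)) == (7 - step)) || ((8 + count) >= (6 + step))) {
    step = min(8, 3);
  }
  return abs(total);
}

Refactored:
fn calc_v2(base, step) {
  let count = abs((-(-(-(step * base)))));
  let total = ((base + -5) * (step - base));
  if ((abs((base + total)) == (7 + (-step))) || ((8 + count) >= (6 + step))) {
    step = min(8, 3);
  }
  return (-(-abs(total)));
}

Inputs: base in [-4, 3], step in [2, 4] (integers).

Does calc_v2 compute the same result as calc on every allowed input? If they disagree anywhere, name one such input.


Differences: arithmetic usage differs — yet all 24 inputs agree.
verdict: equivalent


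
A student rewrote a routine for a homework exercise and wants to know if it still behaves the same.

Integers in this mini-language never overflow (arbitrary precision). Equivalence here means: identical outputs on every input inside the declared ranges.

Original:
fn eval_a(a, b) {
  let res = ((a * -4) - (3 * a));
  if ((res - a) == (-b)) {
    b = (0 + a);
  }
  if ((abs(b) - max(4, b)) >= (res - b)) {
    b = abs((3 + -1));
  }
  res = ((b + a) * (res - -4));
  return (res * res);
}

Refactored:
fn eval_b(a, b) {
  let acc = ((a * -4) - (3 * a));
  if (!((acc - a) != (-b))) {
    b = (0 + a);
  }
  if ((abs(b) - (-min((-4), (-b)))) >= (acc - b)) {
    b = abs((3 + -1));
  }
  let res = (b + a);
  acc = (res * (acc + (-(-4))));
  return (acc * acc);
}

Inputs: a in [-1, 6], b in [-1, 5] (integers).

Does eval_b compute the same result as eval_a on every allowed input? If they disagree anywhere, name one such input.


Equivalent — the differences include arithmetic usage differs, plus min/max/abs usage differs, plus local variable names differ, plus comparison usage differs, plus boolean connective usage differs, plus statement counts differ, yet no declared input distinguishes the two.
One worked example (a=5, b=-1) — eval_a: res := -35 | ((res - a) == (-b)): false | ((abs(b) - max(4, b)) >= (res - b)): true | b := 2 | res := -217 | result 47089; eval_b: acc := -35 | (!((acc - a) != (-b))): false | ((abs(b) - (-min((-4), (-b)))) >= (acc - b)): true | b := 2 | res := 7 | acc := -217 | result 47089; agreement on 47089.
Checked all 56 inputs in the declared domain: the outputs agree on every one.
verdict: equivalent


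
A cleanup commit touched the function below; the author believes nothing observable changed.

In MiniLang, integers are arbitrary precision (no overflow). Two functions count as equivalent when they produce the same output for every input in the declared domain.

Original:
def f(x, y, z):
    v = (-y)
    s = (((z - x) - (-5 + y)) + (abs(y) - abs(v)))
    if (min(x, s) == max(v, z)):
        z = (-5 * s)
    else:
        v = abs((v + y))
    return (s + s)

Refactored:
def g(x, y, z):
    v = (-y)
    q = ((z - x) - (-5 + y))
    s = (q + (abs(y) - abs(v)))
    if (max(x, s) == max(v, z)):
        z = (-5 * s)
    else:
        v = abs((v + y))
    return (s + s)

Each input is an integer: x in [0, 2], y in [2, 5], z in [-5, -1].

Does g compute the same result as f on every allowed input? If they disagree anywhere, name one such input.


The one real change (`min(x, s)` became `max(x, s)`) has no effect anywhere in the declared ranges.
Tracing x=0, y=4, z=-5: f: v := -4 | s := -4 | (min(x, s) == max(v, z)): true | z := 20 | result -8 | g: v := -4 | q := -4 | s := -4 | (max(x, s) == max(v, z)): false | v := 0 | result -8 — matching result -8.
An exhaustive pass over the 60 declared inputs shows identical outputs.
verdict: equivalent


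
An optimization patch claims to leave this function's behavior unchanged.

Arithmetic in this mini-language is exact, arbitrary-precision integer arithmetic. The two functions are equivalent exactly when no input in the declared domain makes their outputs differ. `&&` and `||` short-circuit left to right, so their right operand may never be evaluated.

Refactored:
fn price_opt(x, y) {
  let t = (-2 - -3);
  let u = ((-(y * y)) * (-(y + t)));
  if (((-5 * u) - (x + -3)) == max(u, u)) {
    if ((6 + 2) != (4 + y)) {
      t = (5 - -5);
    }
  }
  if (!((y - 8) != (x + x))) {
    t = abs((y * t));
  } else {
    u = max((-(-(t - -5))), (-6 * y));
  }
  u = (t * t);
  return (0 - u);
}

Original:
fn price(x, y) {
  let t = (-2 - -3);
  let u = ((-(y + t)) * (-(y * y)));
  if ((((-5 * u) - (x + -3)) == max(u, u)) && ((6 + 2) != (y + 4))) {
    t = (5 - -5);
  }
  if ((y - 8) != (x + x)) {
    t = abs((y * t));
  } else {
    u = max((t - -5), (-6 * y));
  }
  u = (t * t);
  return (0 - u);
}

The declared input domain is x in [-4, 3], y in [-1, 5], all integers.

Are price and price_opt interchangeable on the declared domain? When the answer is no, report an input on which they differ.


There is a counterexample at x=-4, y=0: -1 on one side, 0 on the other.
price: t = 1; u = 0; ((((-5 * u) - (x + -3)) == max(u, u)) && ((6 + 2) != (y + 4))) -> false; ((y - 8) != (x + x)) -> false; u = 6; u = 1; return -1
price_opt: t = 1; u = 0; (((-5 * u) - (x + -3)) == max(u, u)) -> false; (!((y - 8) != (x + x))) -> true; t = 0; u = 0; return 0
verdict: not equivalent; witness: x=-4, y=0


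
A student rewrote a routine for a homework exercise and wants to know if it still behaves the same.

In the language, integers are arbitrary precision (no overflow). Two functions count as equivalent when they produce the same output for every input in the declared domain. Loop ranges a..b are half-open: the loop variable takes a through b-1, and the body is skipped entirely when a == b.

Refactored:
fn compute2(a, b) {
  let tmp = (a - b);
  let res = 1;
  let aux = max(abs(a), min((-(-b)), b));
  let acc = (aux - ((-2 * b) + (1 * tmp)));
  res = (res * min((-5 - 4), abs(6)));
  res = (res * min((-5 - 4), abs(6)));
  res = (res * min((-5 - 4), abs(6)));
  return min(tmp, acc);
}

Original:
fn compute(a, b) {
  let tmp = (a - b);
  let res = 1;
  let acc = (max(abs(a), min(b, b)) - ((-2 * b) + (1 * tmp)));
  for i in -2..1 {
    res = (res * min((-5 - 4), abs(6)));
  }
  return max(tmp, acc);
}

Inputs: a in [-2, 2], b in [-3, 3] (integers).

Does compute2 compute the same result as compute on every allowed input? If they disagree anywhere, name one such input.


Consider the input a=-2, b=-3.
compute: tmp=1, then res=1, then acc=-5, then (i=-2), then res=-9, then (i=-1), then res=81, then (i=0), then res=-729, then returns 1
compute2: tmp=1, then res=1, then aux=2, then acc=-5, then res=-9, then res=81, then res=-729, then returns -5
1 and -5 differ, so these are not the same function on this domain.
verdict: not equivalent; witness: a=-2, b=-3


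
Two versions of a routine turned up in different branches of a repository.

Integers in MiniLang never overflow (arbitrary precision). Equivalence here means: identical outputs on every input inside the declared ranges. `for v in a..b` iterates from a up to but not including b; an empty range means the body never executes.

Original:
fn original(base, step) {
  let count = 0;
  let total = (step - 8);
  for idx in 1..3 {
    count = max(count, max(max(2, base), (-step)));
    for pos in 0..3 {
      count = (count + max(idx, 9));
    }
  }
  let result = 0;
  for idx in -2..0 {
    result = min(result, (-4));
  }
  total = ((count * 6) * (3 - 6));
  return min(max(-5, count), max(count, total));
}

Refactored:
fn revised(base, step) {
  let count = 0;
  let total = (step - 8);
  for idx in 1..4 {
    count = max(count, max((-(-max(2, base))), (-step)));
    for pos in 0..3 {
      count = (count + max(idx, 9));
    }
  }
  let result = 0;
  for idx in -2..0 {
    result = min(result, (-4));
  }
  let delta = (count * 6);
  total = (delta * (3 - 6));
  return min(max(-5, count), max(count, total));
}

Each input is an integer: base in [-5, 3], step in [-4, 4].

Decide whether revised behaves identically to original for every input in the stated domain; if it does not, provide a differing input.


Try base=-5, step=-4.
original: count := 0 | total := -12 | iter idx=1: | count := 4 | iter pos=0: | count := 13 | iter pos=1: | count := 22 | iter pos=2: | count := 31 | iter idx=2: | count := 31 | iter pos=0: | count := 40 | iter pos=1: | count := 49 | iter pos=2: | count := 58 | result := 0 | iter idx=-2: | result := -4 | iter idx=-1: | result := -4 | total := -1044 | result 58
revised: count := 0 | total := -12 | iter idx=1: | count := 4 | iter pos=0: | count := 13 | iter pos=1: | count := 22 | iter pos=2: | count := 31 | iter idx=2: | count := 31 | iter pos=0: | count := 40 | iter pos=1: | count := 49 | iter pos=2: | count := 58 | iter idx=3: | count := 58 | iter pos=0: | count := 67 | iter pos=1: | count := 76 | iter pos=2: | count := 85 | result := 0 | iter idx=-2: | result := -4 | iter idx=-1: | result := -4 | delta := 510 | total := -1530 | result 85
58 and 85 differ, so these are not the same function on this domain.
verdict: not equivalent; witness: base=-5, step=-4


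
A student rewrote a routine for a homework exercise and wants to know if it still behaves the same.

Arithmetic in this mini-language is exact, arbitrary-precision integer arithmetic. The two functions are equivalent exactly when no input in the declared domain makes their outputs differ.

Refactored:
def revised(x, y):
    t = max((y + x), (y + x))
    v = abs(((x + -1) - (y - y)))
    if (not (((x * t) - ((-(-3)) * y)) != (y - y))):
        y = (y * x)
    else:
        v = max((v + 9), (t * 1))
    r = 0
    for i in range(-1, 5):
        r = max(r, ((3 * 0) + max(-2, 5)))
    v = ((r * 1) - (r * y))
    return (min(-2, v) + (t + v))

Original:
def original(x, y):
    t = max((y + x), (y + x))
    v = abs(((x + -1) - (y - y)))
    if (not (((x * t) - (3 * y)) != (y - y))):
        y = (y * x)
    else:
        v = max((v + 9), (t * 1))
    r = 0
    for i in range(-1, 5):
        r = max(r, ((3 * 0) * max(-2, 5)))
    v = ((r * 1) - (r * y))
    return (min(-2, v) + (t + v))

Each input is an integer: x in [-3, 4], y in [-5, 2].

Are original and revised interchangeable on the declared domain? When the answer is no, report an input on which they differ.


Not equivalent: x=-3, y=-5 separates them (-10 vs 20).
original: t becomes -8; next v becomes 4; next (not (((x * t) - (3 * y)) != (y - y))) evaluates to false; next v becomes 13; next r becomes 0; next at i=-1:; next r becomes 0; next at i=0:; next r becomes 0; next at i=1:; next r becomes 0; next at i=2:; next r becomes 0; next at i=3:; next r becomes 0; next at i=4:; next r becomes 0; next v becomes 0; next final value -10
revised: t becomes -8; next v becomes 4; next (not (((x * t) - ((-(-3)) * y)) != (y - y))) evaluates to false; next v becomes 13; next r becomes 0; next at i=-1:; next r becomes 5; next at i=0:; next r becomes 5; next at i=1:; next r becomes 5; next at i=2:; next r becomes 5; next at i=3:; next r becomes 5; next at i=4:; next r becomes 5; next v becomes 30; next final value 20
verdict: not equivalent; witness: x=-3, y=-5


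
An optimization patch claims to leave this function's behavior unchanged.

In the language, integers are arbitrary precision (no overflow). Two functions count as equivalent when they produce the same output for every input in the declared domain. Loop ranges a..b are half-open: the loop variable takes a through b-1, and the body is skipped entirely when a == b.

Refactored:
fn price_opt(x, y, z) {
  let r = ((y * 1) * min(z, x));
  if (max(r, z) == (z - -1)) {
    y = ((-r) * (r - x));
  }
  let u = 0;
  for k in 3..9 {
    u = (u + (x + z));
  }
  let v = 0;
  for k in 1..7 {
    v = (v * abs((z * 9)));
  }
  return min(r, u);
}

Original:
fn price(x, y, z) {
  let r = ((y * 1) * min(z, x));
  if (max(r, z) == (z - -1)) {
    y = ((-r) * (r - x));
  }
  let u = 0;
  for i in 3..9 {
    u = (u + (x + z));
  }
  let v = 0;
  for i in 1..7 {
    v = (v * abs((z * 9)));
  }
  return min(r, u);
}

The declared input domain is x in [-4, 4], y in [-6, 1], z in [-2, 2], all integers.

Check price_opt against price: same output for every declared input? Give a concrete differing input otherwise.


Although local variable names differ, 360/360 inputs agree.
verdict: equivalent


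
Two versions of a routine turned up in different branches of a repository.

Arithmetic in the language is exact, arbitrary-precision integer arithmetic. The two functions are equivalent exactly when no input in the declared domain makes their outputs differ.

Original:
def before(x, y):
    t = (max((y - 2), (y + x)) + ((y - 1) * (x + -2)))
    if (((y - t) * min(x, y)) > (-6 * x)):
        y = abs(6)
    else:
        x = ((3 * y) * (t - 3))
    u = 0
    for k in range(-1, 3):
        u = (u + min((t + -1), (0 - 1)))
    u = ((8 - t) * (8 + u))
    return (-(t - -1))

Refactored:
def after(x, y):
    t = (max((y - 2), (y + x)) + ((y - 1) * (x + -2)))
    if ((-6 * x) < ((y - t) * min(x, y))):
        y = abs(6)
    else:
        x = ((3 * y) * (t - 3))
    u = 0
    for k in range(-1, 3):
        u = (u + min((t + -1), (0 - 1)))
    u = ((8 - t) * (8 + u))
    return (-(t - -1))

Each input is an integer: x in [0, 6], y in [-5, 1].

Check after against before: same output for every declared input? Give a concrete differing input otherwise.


Side by side, the visible changes include: comparison usage differs.
As a probe, take x=3, y=-5: before runs t = -8; (((y - t) * min(x, y)) > (-6 * x)) -> true; y = 6; u = 0; [k=-1]; u = -9; [k=0]; u = -18; [k=1]; u = -27; [k=2]; u = -36; u = -448; return 7; after runs t = -8; ((-6 * x) < ((y - t) * min(x, y))) -> true; y = 6; u = 0; [k=-1]; u = -9; [k=0]; u = -18; [k=1]; u = -27; [k=2]; u = -36; u = -448; return 7; both end at 7.
Across all 49 domain points the two functions coincide.
verdict: equivalent


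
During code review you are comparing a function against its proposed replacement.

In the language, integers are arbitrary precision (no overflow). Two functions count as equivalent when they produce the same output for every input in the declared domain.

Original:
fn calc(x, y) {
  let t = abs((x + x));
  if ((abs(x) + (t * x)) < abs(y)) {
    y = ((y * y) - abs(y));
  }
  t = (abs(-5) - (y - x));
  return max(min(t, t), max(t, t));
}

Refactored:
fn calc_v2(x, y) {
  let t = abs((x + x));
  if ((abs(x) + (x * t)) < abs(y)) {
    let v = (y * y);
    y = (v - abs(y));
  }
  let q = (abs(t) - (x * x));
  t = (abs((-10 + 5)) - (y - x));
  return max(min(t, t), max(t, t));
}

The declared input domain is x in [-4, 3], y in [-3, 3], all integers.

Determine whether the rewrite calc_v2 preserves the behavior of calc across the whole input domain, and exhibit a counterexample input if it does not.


Comparing the listings, the differences include: local variable names differ, plus min/max/abs usage differs, plus constant usage differs, plus statement counts differ, plus arithmetic usage differs.
Tracing x=-3, y=2: calc: t becomes 6; next ((abs(x) + (t * x)) < abs(y)) evaluates to true; next y becomes 2; next t becomes 0; next final value 0 | calc_v2: t becomes 6; next ((abs(x) + (x * t)) < abs(y)) evaluates to true; next v becomes 4; next y becomes 2; next q becomes -3; next t becomes 0; next final value 0 — matching result 0.
Every one of the 56 inputs gives matching results.
verdict: equivalent


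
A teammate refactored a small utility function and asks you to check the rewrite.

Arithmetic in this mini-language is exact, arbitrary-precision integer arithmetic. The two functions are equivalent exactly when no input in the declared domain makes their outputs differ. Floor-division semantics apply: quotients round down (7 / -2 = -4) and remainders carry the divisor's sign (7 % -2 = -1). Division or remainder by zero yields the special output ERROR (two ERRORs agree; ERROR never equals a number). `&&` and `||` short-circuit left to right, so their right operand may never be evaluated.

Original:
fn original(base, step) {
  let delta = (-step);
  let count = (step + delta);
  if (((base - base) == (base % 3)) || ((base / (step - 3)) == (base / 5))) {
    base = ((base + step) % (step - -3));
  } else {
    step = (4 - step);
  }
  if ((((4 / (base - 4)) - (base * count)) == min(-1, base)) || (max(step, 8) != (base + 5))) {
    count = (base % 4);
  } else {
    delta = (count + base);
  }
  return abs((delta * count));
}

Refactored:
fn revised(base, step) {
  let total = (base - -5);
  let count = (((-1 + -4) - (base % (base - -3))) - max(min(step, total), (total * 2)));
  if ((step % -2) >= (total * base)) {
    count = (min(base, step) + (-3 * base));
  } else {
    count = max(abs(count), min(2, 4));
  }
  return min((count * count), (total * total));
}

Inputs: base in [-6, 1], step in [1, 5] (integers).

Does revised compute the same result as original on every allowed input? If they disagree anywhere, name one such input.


Take base=-6, step=1.
original: delta = -1; count = 0; (((base - base) == (base % 3)) || ((base / (step - 3)) == (base / 5))) -> true; base = 3; ((((4 / (base - 4)) - (base * count)) == min(-1, base)) || (max(step, 8) != (base + 5))) -> false; delta = 3; return 0
revised: total = -1; count = -4; ((step % -2) >= (total * base)) -> false; count = 4; return 1
0 against 1: the behavior changed.
verdict: not equivalent; witness: base=-6, step=1


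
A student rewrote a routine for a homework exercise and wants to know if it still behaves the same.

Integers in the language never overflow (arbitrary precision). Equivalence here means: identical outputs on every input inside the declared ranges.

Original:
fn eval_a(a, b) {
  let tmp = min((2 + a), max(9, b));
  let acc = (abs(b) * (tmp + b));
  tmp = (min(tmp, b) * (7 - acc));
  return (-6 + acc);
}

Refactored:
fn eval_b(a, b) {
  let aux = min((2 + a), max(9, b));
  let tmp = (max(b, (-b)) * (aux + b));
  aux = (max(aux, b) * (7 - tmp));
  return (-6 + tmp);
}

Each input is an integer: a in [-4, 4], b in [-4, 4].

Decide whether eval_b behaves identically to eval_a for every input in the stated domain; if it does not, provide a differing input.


There is a behavioral-looking edit here, yet the outcome never shifts on this domain.
One worked example (a=-1, b=-1) — eval_a: tmp becomes 1; next acc becomes 0; next tmp becomes -7; next final value -6; eval_b: aux becomes 1; next tmp becomes 0; next aux becomes 7; next final value -6; agreement on -6.
Checked all 81 inputs in the declared domain: the outputs agree on every one.
verdict: equivalent


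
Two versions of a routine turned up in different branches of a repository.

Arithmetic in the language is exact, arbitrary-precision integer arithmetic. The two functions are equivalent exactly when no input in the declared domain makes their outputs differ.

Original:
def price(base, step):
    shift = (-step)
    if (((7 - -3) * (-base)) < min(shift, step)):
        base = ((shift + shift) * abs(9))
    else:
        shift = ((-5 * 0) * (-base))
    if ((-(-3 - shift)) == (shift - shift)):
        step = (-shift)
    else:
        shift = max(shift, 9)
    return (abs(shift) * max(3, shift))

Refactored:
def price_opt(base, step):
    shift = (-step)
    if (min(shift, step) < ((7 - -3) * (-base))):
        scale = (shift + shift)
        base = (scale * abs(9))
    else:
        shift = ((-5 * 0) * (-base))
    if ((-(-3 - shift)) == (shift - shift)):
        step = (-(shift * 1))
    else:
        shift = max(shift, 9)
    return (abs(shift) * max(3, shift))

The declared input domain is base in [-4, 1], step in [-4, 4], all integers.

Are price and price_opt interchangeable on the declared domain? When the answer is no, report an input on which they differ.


These are not equivalent — on base=-4, step=3 the outputs split (81 vs 9).
price: shift := -3 | (((7 - -3) * (-base)) < min(shift, step)): false | shift := 0 | ((-(-3 - shift)) == (shift - shift)): false | shift := 9 | result 81
price_opt: shift := -3 | (min(shift, step) < ((7 - -3) * (-base))): true | scale := -6 | base := -54 | ((-(-3 - shift)) == (shift - shift)): true | step := 3 | result 9
verdict: not equivalent; witness: base=-4, step=3


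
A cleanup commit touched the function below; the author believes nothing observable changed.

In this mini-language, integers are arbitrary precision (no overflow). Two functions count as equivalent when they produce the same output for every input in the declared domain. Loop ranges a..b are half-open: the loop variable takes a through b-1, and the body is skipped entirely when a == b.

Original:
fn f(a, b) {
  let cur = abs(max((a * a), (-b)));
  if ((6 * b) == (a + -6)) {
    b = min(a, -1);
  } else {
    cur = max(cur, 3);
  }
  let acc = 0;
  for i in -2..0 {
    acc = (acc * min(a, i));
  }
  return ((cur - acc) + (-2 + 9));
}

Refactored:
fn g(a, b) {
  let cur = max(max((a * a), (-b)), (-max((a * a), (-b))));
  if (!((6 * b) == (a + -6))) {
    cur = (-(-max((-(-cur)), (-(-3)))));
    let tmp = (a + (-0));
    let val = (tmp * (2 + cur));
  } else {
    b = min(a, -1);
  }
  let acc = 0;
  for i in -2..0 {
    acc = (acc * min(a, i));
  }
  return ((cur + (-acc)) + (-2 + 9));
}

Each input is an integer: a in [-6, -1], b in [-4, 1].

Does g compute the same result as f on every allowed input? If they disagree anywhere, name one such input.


The two versions differ — the changes include boolean connective usage differs, and local variable names differ, and constant usage differs, and min/max/abs usage differs, and arithmetic usage differs, and statement counts differ.
Tracing a=-4, b=-1: f: cur=16, then ((6 * b) == (a + -6)) is false, then cur=16, then acc=0, then (i=-2), then acc=0, then (i=-1), then acc=0, then returns 23 | g: cur=16, then (!((6 * b) == (a + -6))) is true, then cur=16, then tmp=-4, then val=-72, then acc=0, then (i=-2), then acc=0, then (i=-1), then acc=0, then returns 23 — matching result 23.
Across all 36 domain points the two functions coincide.
verdict: equivalent


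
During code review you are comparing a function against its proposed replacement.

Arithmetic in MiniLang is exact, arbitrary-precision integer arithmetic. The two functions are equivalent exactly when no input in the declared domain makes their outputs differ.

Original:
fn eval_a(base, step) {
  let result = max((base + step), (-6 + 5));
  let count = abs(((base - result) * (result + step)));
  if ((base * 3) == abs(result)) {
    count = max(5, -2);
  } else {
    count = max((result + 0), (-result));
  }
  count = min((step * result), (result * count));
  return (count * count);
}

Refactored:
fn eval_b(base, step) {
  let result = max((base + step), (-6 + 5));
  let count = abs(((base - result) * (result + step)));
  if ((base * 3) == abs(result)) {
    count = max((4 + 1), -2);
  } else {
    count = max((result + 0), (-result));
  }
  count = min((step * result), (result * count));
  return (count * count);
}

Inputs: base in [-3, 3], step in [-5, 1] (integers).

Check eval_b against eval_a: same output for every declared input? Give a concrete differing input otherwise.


The two are interchangeable: constant usage differs; also arithmetic usage differs, and every declared input agrees.
One worked example (base=-3, step=-4) — eval_a: result = -1; count = 10; ((base * 3) == abs(result)) -> false; count = 1; count = -1; return 1; eval_b: result = -1; count = 10; ((base * 3) == abs(result)) -> false; count = 1; count = -1; return 1; agreement on 1.
An exhaustive pass over the 49 declared inputs shows identical outputs.
verdict: equivalent


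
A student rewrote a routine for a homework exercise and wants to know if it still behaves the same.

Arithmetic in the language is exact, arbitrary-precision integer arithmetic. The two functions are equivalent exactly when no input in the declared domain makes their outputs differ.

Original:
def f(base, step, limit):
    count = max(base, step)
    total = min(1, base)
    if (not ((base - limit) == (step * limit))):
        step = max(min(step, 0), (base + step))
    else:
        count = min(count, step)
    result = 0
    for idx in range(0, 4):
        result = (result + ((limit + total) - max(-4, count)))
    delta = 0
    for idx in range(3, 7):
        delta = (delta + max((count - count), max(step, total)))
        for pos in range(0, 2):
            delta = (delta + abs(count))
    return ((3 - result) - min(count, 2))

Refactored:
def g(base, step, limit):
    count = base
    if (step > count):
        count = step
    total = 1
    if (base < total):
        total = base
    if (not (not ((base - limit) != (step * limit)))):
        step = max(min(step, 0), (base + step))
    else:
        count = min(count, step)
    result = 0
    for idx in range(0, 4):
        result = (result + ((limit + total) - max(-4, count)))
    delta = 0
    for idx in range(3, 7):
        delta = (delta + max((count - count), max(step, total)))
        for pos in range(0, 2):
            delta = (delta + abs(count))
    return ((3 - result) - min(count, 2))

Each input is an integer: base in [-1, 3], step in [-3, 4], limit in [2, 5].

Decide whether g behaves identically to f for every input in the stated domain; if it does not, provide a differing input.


This is a faithful refactor — min/max/abs usage differs; also statement counts differ; also comparison usage differs; also branching structure differs; also boolean connective usage differs, but the computed results match everywhere.
Spot check at base=3, step=0, limit=3 — f: count := 3 | total := 1 | (not ((base - limit) == (step * limit))): false | count := 0 | result := 0 | iter idx=0: | result := 4 | iter idx=1: | result := 8 | iter idx=2: | result := 12 | iter idx=3: | result := 16 | delta := 0 | iter idx=3: | delta := 1 | iter pos=0: | delta := 1 | iter pos=1: | delta := 1 | iter idx=4: | delta := 2 | iter pos=0: | delta := 2 | iter pos=1: | delta := 2 | iter idx=5: | delta := 3 | iter pos=0: | delta := 3 | iter pos=1: | delta := 3 | iter idx=6: | delta := 4 | iter pos=0: | delta := 4 | iter pos=1: | delta := 4 | result -13. g: count := 3 | (step > count): false | total := 1 | (base < total): false | (not (not ((base - limit) != (step * limit)))): false | count := 0 | result := 0 | iter idx=0: | result := 4 | iter idx=1: | result := 8 | iter idx=2: | result := 12 | iter idx=3: | result := 16 | delta := 0 | iter idx=3: | delta := 1 | iter pos=0: | delta := 1 | iter pos=1: | delta := 1 | iter idx=4: | delta := 2 | iter pos=0: | delta := 2 | iter pos=1: | delta := 2 | iter idx=5: | delta := 3 | iter pos=0: | delta := 3 | iter pos=1: | delta := 3 | iter idx=6: | delta := 4 | iter pos=0: | delta := 4 | iter pos=1: | delta := 4 | result -13. Both give -13.
Across all 160 domain points the two functions coincide.
verdict: equivalent


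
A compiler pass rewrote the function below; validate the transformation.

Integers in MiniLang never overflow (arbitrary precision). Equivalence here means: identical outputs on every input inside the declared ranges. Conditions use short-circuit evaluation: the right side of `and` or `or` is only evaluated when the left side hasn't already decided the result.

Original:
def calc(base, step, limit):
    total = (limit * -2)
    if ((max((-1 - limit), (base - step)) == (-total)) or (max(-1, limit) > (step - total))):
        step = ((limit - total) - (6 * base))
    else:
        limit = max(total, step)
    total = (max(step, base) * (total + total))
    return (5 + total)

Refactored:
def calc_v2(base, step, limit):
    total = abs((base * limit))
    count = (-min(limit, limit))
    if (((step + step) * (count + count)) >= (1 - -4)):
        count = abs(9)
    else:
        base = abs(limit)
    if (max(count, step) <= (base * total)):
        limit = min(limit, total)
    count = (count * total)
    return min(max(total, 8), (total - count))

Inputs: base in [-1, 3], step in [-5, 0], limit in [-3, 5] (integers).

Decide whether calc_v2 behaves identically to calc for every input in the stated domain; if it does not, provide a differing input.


There is a counterexample at base=-1, step=-5, limit=-3: -7 on one side, -6 on the other.
calc: total becomes 6; next ((max((-1 - limit), (base - step)) == (-total)) or (max(-1, limit) > (step - total))) evaluates to true; next step becomes -3; next total becomes -12; next final value -7
calc_v2: total becomes 3; next count becomes 3; next (((step + step) * (count + count)) >= (1 - -4)) evaluates to false; next base becomes 3; next (max(count, step) <= (base * total)) evaluates to true; next limit becomes -3; next count becomes 9; next final value -6
verdict: not equivalent; witness: base=-1, step=-5, limit=-3


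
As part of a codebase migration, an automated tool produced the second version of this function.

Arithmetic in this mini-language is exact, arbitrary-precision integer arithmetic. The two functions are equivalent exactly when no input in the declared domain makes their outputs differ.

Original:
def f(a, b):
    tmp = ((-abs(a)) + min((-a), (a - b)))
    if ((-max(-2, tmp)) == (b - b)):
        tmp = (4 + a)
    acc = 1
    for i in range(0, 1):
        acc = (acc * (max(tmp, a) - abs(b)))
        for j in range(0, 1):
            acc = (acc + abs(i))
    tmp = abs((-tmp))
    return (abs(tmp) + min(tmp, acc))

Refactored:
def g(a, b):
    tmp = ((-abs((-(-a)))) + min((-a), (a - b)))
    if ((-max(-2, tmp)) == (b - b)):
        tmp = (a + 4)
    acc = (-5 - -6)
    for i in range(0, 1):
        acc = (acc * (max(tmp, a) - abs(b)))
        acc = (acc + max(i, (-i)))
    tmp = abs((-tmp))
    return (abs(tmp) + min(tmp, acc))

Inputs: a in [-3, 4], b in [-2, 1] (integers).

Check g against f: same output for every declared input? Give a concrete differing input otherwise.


Behavior is preserved: although statement counts differ, and loop structure differs, and arithmetic usage differs, and local variable names differ, and min/max/abs usage differs, and constant usage differs, the outputs never diverge.
Tracing a=2, b=-2: f: tmp becomes -4; next ((-max(-2, tmp)) == (b - b)) evaluates to false; next acc becomes 1; next at i=0:; next acc becomes 0; next at j=0:; next acc becomes 0; next tmp becomes 4; next final value 4 | g: tmp becomes -4; next ((-max(-2, tmp)) == (b - b)) evaluates to false; next acc becomes 1; next at i=0:; next acc becomes 0; next acc becomes 0; next tmp becomes 4; next final value 4 — matching result 4.
Across all 32 domain points the two functions coincide.
verdict: equivalent
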